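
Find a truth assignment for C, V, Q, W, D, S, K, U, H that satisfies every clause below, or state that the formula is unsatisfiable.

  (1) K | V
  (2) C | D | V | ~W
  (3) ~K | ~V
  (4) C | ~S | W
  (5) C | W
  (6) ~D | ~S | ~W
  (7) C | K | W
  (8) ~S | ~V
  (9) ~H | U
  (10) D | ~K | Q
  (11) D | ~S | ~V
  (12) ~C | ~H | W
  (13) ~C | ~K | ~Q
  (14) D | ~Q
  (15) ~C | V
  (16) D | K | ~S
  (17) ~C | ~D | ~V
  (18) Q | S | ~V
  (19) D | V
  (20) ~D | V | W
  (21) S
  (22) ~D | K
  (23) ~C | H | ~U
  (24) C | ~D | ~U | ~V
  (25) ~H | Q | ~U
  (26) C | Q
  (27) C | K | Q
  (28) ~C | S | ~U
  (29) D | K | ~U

Case S = True:
  (~S | ~V) forces V = False.
  (K | V) forces K = True.
  (~C | V) forces C = False.
  (C | ~S | W) forces W = True.
  (C | D | V | ~W) forces D = True.
  Clause (~D | ~S | ~W) is falsified — contradiction.
Case S = False:
  Clause (S) is falsified — contradiction.
Both cases fail, so the formula is unsatisfiable.

No satisfying assignment exists.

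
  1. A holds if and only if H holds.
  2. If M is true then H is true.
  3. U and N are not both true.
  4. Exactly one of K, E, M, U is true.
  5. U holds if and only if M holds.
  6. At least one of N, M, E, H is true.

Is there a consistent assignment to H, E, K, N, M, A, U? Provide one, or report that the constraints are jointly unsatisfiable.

H = False; E = True; K = False; N = True; M = False; A = False; U = False

  (1) A=F, H=F — same ✓
  (2) M=F ⇒ H: vacuous ✓
  (3) U=F, N=T — not both ✓
  (4) {K, E, M, U}: 1 true — exactly one ✓
  (5) U=F, M=F — same ✓
  (6) {N, M, E, H}: 2 true — at least one ✓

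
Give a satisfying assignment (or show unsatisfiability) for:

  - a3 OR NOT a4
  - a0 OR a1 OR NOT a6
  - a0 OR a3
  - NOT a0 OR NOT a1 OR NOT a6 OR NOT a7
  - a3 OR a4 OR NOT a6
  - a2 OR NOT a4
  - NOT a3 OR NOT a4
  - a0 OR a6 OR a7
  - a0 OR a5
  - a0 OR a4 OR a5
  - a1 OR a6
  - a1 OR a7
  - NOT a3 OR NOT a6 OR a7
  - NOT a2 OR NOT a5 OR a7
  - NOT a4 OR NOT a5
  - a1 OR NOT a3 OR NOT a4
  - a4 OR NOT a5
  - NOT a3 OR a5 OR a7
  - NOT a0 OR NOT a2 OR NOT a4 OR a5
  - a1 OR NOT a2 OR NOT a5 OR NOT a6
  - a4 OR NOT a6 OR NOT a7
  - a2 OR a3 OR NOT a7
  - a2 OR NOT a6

Try a0 = False:
  (a0 OR a3) forces a3 = True.
  (NOT a3 OR NOT a4) forces a4 = False.
  (a0 OR a5) forces a5 = True.
  clause (a4 OR NOT a5) is falsified — backtrack.
So a0 = True.
Set a1 = True.
Set a2 = True.
Set a3 = False.
  then (a3 OR NOT a4) forces a4 = False.
  then (a3 OR a4 OR NOT a6) forces a6 = False.
  then (a4 OR NOT a5) forces a5 = False.
Set a7 = False.
All clauses satisfied.

a0: True, a1: True, a2: True, a3: False, a4: False, a5: False, a6: False, a7: False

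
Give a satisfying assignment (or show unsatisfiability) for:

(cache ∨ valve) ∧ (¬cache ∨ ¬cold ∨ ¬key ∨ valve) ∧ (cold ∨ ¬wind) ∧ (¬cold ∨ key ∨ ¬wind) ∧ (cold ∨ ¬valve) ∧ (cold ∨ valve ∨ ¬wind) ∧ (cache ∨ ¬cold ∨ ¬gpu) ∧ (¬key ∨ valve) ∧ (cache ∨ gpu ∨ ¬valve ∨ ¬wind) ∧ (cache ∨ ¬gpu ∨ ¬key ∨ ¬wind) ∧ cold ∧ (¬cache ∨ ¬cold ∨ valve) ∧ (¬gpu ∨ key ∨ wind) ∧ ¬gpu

valve = True, cold = True, cache = True, key = False, gpu = False, wind = False

Unit clause (cold) forces cold = True.
Unit clause (¬gpu) forces gpu = False.
Try valve = False:
  (cache ∨ valve) forces cache = True.
  clause (¬cache ∨ ¬cold ∨ valve) is falsified — backtrack.
So valve = True.
Set cache = True.
Set key = False.
  then (¬cold ∨ key ∨ ¬wind) forces wind = False.
All clauses satisfied.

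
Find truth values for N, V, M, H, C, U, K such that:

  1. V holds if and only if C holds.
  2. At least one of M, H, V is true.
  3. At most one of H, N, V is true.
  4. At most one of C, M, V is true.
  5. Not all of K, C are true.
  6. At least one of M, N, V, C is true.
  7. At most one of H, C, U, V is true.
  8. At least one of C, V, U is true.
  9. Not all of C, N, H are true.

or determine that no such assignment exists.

N: False, V: False, M: True, H: False, C: False, U: True, K: True

  (1) V=F, C=F — same ✓
  (2) {M, H, V}: 1 true — at least one ✓
  (3) {H, N, V}: 0 true — at most one ✓
  (4) {C, M, V}: 1 true — at most one ✓
  (5) {K, C}: 1/2 true — not all ✓
  (6) {M, N, V, C}: 1 true — at least one ✓
  (7) {H, C, U, V}: 1 true — at most one ✓
  (8) {C, V, U}: 1 true — at least one ✓
  (9) {C, N, H}: 0/3 true — not all ✓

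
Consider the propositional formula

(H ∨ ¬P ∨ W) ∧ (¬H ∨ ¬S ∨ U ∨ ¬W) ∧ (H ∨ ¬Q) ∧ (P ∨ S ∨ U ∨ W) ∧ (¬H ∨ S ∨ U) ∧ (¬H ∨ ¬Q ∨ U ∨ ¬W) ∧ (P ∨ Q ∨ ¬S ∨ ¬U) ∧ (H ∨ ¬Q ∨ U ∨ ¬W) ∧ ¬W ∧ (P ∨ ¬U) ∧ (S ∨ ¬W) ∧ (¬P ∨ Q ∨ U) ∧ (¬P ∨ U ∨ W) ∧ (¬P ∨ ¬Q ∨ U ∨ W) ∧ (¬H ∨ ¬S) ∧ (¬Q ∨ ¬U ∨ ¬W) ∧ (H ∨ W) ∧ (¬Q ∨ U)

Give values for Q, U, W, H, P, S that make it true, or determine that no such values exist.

Unit clause (¬W) forces W = False.
In (H ∨ W) only H is left, so H = True.
In (¬H ∨ ¬S) only ¬S is left, so S = False.
In (¬H ∨ S ∨ U) only U is left, so U = True.
In (P ∨ ¬U) only P is left, so P = True.
Set Q = False.
All clauses satisfied.

Q = False, U = True, W = False, H = True, P = True, S = False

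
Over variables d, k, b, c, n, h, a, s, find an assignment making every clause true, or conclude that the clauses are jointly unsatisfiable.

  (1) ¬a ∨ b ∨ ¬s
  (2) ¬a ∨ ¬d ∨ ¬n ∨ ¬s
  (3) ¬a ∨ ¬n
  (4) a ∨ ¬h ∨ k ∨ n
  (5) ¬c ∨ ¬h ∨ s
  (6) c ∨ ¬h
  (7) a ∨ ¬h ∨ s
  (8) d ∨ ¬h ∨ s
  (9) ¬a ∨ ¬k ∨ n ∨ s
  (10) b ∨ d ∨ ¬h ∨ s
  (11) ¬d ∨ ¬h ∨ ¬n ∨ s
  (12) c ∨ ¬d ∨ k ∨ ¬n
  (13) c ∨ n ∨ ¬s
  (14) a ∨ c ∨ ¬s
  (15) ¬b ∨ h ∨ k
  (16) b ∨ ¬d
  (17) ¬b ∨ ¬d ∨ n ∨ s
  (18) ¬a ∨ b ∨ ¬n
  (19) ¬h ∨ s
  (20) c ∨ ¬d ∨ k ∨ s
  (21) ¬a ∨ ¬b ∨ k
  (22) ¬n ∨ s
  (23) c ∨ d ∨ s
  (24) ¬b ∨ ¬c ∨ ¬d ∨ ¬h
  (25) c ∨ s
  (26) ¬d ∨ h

Try d = True:
  (b ∨ ¬d) forces b = True.
  (¬d ∨ h) forces h = True.
  (c ∨ ¬h) forces c = True.
  clause (¬b ∨ ¬c ∨ ¬d ∨ ¬h) is falsified — backtrack.
So d = False.
Set k = True.
Set b = False.
Try c = False:
  (c ∨ ¬h) forces h = False.
  (c ∨ d ∨ s) forces s = True.
  (¬a ∨ b ∨ ¬s) forces a = False.
  clause (a ∨ c ∨ ¬s) is falsified — backtrack.
So c = True.
Set n = True.
  then (¬a ∨ ¬n) forces a = False.
  then (¬n ∨ s) forces s = True.
Set h = False.
All clauses satisfied.

d=F, k=T, b=F, c=T, n=T, h=F, a=F, s=T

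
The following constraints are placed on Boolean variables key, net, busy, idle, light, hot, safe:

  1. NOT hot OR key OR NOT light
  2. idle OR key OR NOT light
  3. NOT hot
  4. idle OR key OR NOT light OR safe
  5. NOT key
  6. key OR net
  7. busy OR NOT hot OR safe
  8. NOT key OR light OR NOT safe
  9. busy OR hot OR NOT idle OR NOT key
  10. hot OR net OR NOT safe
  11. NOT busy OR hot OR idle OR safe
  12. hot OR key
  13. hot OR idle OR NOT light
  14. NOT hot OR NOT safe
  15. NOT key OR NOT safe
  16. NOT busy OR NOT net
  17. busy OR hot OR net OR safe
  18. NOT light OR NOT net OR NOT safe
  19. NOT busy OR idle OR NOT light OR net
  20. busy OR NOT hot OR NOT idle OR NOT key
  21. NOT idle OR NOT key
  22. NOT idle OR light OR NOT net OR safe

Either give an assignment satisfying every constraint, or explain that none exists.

UNSATISFIABLE

Case key = True:
  Clause (NOT key) is falsified — contradiction.
Case key = False:
  (NOT hot) forces hot = False.
  Clause (hot OR key) is falsified — contradiction.
Both cases fail, so the formula is unsatisfiable.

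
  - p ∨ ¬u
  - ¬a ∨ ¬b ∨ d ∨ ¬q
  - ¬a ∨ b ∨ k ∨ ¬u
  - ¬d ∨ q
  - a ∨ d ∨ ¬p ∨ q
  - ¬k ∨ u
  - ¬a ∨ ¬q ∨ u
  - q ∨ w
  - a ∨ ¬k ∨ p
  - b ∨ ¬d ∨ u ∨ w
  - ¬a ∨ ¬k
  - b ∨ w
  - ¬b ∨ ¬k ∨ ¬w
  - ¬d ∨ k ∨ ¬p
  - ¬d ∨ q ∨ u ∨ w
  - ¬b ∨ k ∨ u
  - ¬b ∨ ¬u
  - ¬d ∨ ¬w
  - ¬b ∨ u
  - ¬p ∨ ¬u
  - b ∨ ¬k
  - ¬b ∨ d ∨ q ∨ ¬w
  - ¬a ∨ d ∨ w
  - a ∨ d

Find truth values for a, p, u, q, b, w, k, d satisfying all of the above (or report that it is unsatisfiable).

Set a = True.
  then (¬a ∨ ¬k) forces k = False.
Set p = True.
  then (¬d ∨ k ∨ ¬p) forces d = False.
  then (¬p ∨ ¬u) forces u = False.
  then (¬a ∨ d ∨ w) forces w = True.
  then (¬a ∨ ¬q ∨ u) forces q = False.
  then (¬b ∨ k ∨ u) forces b = False.
All clauses satisfied.

a=T, p=T, u=F, q=F, b=F, w=T, k=F, d=F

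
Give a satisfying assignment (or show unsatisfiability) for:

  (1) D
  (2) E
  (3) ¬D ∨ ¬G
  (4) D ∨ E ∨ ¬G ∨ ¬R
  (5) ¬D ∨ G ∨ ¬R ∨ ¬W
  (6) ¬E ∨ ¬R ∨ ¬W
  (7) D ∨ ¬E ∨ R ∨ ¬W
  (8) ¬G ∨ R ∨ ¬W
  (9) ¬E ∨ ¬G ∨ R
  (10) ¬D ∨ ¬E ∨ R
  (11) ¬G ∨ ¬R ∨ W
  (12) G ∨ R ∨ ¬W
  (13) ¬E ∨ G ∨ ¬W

Unit clause (D) forces D = True.
Unit clause (E) forces E = True.
In (¬D ∨ ¬G) only ¬G is left, so G = False.
In (¬D ∨ ¬E ∨ R) only R is left, so R = True.
In (¬E ∨ G ∨ ¬W) only ¬W is left, so W = False.
All clauses satisfied.

W = False, E = True, R = True, G = False, D = True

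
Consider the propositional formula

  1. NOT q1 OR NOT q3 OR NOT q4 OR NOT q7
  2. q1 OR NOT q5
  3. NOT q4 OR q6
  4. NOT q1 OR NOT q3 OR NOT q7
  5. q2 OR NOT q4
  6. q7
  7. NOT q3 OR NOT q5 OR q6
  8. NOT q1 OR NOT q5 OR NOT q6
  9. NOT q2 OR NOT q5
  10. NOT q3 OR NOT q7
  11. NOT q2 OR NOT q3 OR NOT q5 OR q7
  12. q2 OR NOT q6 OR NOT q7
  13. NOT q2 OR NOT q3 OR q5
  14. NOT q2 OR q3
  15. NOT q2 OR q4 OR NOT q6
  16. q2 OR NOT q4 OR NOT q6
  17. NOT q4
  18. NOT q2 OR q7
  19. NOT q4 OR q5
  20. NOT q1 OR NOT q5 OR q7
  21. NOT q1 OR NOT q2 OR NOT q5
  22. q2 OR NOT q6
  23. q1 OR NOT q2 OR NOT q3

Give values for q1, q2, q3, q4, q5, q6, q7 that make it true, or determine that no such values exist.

q1: True, q2: False, q3: False, q4: False, q5: False, q6: False, q7: True

Unit clause (q7) forces q7 = True.
In (NOT q3 OR NOT q7) only NOT q3 is left, so q3 = False.
In (NOT q2 OR q3) only NOT q2 is left, so q2 = False.
Unit clause (NOT q4) forces q4 = False.
In (q2 OR NOT q6) only NOT q6 is left, so q6 = False.
Set q1 = True.
Set q5 = False.
All clauses satisfied.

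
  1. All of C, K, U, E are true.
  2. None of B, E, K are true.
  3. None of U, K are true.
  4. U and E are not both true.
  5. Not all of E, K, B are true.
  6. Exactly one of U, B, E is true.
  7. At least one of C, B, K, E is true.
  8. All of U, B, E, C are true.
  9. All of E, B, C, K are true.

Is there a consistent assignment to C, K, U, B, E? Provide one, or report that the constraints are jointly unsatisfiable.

Unsatisfiable

Case K = True:
  Constraint (2) is violated (K=T) — contradiction.
Case K = False:
  Constraint (1) is violated (K=F) — contradiction.
Both cases fail — unsatisfiable.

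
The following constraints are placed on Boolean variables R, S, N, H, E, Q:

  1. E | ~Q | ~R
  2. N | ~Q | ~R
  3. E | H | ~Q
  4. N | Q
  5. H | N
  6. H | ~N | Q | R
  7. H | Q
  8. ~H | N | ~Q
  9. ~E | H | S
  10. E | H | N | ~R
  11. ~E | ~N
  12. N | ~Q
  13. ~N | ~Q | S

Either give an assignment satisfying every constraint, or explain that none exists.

R=F, S=T, N=T, H=T, E=F, Q=F

Set R = False.
Set S = True.
Try N = False:
  (N | Q) forces Q = True.
  clause (N | ~Q) is falsified — backtrack.
So N = True.
  then (~E | ~N) forces E = False.
Set H = True.
Set Q = False.
All clauses satisfied.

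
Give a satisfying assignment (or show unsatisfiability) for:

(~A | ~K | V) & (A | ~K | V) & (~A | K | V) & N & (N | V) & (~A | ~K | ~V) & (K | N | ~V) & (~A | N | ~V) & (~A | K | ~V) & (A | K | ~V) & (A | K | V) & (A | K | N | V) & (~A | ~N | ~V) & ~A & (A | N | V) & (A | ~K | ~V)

Case K = True:
  (N) forces N = True.
  (~A) forces A = False.
  (A | ~K | V) forces V = True.
  Clause (A | ~K | ~V) is falsified — contradiction.
Case K = False:
  (N) forces N = True.
  (~A) forces A = False.
  (A | K | ~V) forces V = False.
  Clause (A | K | V) is falsified — contradiction.
Both cases fail, so the formula is unsatisfiable.

No satisfying assignment exists.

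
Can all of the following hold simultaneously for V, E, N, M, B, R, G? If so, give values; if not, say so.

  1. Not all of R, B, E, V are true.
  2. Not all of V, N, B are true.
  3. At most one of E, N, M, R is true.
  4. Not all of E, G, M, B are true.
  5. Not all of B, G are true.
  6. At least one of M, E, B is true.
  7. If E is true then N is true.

V=F; E=F; N=F; M=T; B=F; R=F; G=T

  (1) {R, B, E, V}: 0/4 true — not all ✓
  (2) {V, N, B}: 0/3 true — not all ✓
  (3) {E, N, M, R}: 1 true — at most one ✓
  (4) {E, G, M, B}: 2/4 true — not all ✓
  (5) {B, G}: 1/2 true — not all ✓
  (6) {M, E, B}: 1 true — at least one ✓
  (7) E=F ⇒ N: vacuous ✓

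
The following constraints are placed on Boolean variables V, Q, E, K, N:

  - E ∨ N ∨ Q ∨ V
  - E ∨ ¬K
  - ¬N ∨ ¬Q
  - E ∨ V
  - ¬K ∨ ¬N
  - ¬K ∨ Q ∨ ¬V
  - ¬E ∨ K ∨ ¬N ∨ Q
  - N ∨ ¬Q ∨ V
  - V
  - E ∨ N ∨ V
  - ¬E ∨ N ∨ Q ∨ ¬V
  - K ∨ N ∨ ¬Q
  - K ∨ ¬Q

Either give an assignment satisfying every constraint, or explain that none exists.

V = True; Q = False; E = False; K = False; N = False

Unit clause (V) forces V = True.
Set Q = False.
  then (¬K ∨ Q ∨ ¬V) forces K = False.
Try E = True:
  (¬E ∨ K ∨ ¬N ∨ Q) forces N = False.
  clause (¬E ∨ N ∨ Q ∨ ¬V) is falsified — backtrack.
So E = False.
Set N = False.
All clauses satisfied.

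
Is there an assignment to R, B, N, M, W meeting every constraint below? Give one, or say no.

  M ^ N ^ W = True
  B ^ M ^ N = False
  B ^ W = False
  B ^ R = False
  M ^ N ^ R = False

Unsatisfiable — no assignment works.

Adding constraints 1, 2, 3 mod 2: every variable appears an even number of times on the left, so the left side is 0.
But the right sides sum to 1 (mod 2). 0 ≠ 1 — the system is inconsistent.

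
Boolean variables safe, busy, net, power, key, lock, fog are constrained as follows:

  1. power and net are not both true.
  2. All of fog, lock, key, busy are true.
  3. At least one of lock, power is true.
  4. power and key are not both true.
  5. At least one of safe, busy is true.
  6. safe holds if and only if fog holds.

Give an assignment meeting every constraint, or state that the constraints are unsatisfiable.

safe = True, busy = True, net = True, power = False, key = True, lock = True, fog = True

  (1) power=F, net=T — not both ✓
  (2) {fog, lock, key, busy}: all 4 true ✓
  (3) {lock, power}: 1 true — at least one ✓
  (4) power=F, key=T — not both ✓
  (5) {safe, busy}: 2 true — at least one ✓
  (6) safe=T, fog=T — same ✓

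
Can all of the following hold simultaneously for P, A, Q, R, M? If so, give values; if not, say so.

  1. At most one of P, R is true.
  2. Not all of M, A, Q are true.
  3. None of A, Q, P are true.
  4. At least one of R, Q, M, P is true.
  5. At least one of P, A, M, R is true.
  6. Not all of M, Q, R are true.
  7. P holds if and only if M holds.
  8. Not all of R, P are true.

P=F, A=F, Q=F, R=T, M=F

  (1) {P, R}: 1 true — at most one ✓
  (2) {M, A, Q}: 0/3 true — not all ✓
  (3) {A, Q, P}: 0 true — none ✓
  (4) {R, Q, M, P}: 1 true — at least one ✓
  (5) {P, A, M, R}: 1 true — at least one ✓
  (6) {M, Q, R}: 1/3 true — not all ✓
  (7) P=F, M=F — same ✓
  (8) {R, P}: 1/2 true — not all ✓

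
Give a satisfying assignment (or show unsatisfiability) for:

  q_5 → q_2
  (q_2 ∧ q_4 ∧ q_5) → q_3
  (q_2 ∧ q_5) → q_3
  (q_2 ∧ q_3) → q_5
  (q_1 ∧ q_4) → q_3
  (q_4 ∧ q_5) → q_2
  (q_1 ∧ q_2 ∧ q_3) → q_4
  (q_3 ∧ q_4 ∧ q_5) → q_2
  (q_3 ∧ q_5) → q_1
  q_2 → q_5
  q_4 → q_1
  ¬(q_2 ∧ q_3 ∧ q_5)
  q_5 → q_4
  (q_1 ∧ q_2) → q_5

Set q_1 = True.
Try q_2 = True:
  (¬q_2 ∨ q_5) forces q_5 = True.
  (¬q_2 ∨ ¬q_3 ∨ ¬q_5) forces q_3 = False.
  clause (¬q_2 ∨ q_3 ∨ ¬q_5) is falsified — backtrack.
So q_2 = False.
  then (q_2 ∨ ¬q_5) forces q_5 = False.
Set q_3 = True.
Set q_4 = False.
All clauses satisfied.

q_1 = True, q_2 = False, q_3 = True, q_4 = False, q_5 = False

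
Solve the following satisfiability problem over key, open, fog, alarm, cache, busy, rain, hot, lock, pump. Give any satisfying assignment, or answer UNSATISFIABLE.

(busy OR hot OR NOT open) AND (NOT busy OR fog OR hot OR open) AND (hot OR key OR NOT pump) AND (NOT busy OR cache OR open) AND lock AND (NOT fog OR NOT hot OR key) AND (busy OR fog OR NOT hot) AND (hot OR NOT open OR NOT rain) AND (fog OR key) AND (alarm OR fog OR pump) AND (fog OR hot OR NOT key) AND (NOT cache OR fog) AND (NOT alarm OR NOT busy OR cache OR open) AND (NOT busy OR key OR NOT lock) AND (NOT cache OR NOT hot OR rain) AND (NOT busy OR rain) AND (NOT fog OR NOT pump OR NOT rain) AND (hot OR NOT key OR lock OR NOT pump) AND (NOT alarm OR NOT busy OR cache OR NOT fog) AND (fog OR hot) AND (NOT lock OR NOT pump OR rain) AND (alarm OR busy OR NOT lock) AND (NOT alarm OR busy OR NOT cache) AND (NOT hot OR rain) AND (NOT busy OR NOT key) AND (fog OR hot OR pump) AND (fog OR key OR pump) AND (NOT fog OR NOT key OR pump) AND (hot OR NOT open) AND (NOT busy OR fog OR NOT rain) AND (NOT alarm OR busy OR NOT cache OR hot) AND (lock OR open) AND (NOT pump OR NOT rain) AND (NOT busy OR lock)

key=F, open=F, fog=T, alarm=T, cache=F, busy=F, rain=T, hot=F, lock=T, pump=F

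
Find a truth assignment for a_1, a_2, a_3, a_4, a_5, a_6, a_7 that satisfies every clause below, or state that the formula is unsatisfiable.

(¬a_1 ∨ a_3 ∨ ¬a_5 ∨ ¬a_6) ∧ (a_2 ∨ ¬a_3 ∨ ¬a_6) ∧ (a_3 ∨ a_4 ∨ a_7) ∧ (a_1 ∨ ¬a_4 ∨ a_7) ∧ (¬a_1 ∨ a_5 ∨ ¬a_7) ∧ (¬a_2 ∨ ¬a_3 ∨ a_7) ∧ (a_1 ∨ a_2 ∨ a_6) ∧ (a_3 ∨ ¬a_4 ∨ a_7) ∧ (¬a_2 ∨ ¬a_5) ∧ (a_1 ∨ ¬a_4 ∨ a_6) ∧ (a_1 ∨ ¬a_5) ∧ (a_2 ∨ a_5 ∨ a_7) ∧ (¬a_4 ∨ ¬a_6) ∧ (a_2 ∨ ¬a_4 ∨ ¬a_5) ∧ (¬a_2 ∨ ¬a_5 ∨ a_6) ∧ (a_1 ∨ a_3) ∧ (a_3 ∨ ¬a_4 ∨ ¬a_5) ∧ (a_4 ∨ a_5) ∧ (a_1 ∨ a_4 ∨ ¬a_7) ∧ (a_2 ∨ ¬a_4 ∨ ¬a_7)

Set a_1 = True.
Try a_2 = True:
  (¬a_2 ∨ ¬a_5) forces a_5 = False.
  (¬a_1 ∨ a_5 ∨ ¬a_7) forces a_7 = False.
  (¬a_2 ∨ ¬a_3 ∨ a_7) forces a_3 = False.
  (a_3 ∨ a_4 ∨ a_7) forces a_4 = True.
  clause (a_3 ∨ ¬a_4 ∨ a_7) is falsified — backtrack.
So a_2 = False.
Set a_3 = False.
Try a_4 = True:
  (a_3 ∨ ¬a_4 ∨ a_7) forces a_7 = True.
  clause (a_2 ∨ ¬a_4 ∨ ¬a_7) is falsified — backtrack.
So a_4 = False.
  then (a_3 ∨ a_4 ∨ a_7) forces a_7 = True.
  then (¬a_1 ∨ a_5 ∨ ¬a_7) forces a_5 = True.
  then (¬a_1 ∨ a_3 ∨ ¬a_5 ∨ ¬a_6) forces a_6 = False.
All clauses satisfied.

a_1 = True, a_2 = False, a_3 = False, a_4 = False, a_5 = True, a_6 = False, a_7 = True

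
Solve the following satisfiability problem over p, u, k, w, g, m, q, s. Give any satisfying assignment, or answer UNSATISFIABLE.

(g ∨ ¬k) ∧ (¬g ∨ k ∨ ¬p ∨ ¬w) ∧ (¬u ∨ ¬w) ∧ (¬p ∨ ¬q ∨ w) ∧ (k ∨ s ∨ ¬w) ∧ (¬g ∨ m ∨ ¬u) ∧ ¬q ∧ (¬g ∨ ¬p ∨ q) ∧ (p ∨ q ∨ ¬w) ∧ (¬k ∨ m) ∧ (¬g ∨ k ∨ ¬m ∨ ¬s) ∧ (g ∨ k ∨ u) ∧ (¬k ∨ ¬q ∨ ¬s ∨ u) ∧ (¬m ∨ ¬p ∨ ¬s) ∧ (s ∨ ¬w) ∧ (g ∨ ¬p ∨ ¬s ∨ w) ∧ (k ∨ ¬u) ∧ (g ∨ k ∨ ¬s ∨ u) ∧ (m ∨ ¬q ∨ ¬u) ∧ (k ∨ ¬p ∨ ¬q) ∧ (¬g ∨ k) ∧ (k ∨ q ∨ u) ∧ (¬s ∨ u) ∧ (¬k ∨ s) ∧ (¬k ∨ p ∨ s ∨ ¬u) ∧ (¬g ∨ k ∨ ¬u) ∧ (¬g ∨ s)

p=F, u=T, k=T, w=F, g=T, m=T, q=F, s=T

Unit clause (¬q) forces q = False.
Try p = True:
  (¬g ∨ ¬p ∨ q) forces g = False.
  (g ∨ ¬k) forces k = False.
  (g ∨ k ∨ u) forces u = True.
  clause (k ∨ ¬u) is falsified — backtrack.
So p = False.
  then (p ∨ q ∨ ¬w) forces w = False.
Set u = True.
  then (k ∨ ¬u) forces k = True.
  then (¬k ∨ s) forces s = True.
  then (g ∨ ¬k) forces g = True.
  then (¬g ∨ m ∨ ¬u) forces m = True.
All clauses satisfied.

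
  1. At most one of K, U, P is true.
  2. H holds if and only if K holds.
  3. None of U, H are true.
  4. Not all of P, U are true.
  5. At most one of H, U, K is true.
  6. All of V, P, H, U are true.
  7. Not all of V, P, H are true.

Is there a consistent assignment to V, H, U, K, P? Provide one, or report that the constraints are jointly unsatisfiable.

Case H = True:
  Constraint (3) is violated (H=T) — contradiction.
Case H = False:
  Constraint (6) is violated (H=F) — contradiction.
Both cases fail — unsatisfiable.

The formula is unsatisfiable.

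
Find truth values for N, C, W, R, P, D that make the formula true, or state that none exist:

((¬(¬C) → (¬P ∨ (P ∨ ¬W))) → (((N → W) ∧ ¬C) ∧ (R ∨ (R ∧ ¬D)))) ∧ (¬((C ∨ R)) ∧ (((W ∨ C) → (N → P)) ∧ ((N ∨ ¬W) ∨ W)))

No satisfying assignment exists.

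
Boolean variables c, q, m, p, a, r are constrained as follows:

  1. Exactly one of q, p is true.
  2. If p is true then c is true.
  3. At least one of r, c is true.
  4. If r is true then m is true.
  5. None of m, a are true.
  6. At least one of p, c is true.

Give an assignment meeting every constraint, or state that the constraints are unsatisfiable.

c: True, q: False, m: False, p: True, a: False, r: False

  (1) {q, p}: 1 true — exactly one ✓
  (2) p=T ⇒ c: T ✓
  (3) {r, c}: 1 true — at least one ✓
  (4) r=F ⇒ m: vacuous ✓
  (5) {m, a}: 0 true — none ✓
  (6) {p, c}: 2 true — at least one ✓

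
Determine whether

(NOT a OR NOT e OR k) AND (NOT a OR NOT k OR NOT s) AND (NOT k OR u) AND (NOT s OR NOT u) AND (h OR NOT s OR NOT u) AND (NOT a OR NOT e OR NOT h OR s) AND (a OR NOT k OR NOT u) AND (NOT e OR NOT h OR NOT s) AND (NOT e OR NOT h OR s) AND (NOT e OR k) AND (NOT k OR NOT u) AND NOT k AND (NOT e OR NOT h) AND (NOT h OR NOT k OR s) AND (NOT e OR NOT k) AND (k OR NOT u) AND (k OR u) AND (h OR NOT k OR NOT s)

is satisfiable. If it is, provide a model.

Case k = True:
  Clause (NOT k) is falsified — contradiction.
Case k = False:
  (NOT e OR k) forces e = False.
  (k OR NOT u) forces u = False.
  Clause (k OR u) is falsified — contradiction.
Both cases fail, so the formula is unsatisfiable.

The formula is unsatisfiable.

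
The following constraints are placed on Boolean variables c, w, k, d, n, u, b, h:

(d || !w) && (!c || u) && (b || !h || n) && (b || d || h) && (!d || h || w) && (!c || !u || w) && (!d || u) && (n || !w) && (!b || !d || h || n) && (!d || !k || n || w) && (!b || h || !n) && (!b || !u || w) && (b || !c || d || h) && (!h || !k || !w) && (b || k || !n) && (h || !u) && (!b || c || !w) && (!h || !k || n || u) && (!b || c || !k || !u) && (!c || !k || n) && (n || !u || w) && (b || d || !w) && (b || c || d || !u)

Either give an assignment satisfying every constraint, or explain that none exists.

Set c = False.
Set w = False.
Set k = False.
Set d = False.
Set n = True.
  then (b || k || !n) forces b = True.
  then (!b || h || !n) forces h = True.
  then (!b || !u || w) forces u = False.
All clauses satisfied.

c = False, w = False, k = False, d = False, n = True, u = False, b = True, h = True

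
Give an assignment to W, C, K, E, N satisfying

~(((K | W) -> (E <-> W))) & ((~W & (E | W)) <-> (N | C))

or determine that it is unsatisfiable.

W = False; C = True; K = True; E = True; N = False

  ~(((K | W) -> (E <-> W))) = True
    (K | W) -> (E <-> W) = False
      K | W = True
      E <-> W = False
  (~W & (E | W)) <-> (N | C) = True
    ~W & (E | W) = True
      ~W = True
      E | W = True
    N | C = True
Both conjuncts True, so the formula holds.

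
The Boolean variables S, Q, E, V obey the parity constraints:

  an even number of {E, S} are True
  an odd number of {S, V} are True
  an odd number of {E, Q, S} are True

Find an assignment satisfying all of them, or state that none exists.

S = True; Q = True; E = True; V = False

{E, S}: 2 true → even ✓
{S, V}: 1 true → odd ✓
{E, Q, S}: 3 true → odd ✓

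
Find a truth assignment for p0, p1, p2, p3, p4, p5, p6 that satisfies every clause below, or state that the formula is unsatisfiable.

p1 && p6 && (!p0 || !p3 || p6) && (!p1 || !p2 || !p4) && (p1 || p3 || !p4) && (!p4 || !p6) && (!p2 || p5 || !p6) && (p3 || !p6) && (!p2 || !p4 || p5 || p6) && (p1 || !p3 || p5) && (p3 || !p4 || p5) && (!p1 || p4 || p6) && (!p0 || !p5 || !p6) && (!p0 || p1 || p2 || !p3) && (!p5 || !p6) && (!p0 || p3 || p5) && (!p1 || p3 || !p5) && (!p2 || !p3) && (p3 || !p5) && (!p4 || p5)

Unit clause (p1) forces p1 = True.
Unit clause (p6) forces p6 = True.
In (!p4 || !p6) only !p4 is left, so p4 = False.
In (p3 || !p6) only p3 is left, so p3 = True.
In (!p5 || !p6) only !p5 is left, so p5 = False.
In (!p2 || !p3) only !p2 is left, so p2 = False.
Set p0 = True.
All clauses satisfied.

p0=T, p1=T, p2=F, p3=T, p4=F, p5=F, p6=T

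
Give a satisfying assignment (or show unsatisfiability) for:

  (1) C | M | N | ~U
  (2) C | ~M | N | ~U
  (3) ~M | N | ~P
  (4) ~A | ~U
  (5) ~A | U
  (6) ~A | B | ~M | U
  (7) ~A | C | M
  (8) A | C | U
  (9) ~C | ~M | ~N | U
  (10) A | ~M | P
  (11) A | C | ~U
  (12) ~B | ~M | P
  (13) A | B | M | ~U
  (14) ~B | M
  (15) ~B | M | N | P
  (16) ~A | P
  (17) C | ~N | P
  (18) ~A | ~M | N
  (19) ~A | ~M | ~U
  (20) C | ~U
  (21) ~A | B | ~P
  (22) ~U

Unit clause (~U) forces U = False.
In (~A | U) only ~A is left, so A = False.
In (A | C | U) only C is left, so C = True.
Set N = False.
Try B = True:
  (~B | M) forces M = True.
  (~M | N | ~P) forces P = False.
  clause (A | ~M | P) is falsified — backtrack.
So B = False.
Set P = False.
  then (A | ~M | P) forces M = False.
All clauses satisfied.

U=F, N=F, C=T, A=F, B=F, P=F, M=F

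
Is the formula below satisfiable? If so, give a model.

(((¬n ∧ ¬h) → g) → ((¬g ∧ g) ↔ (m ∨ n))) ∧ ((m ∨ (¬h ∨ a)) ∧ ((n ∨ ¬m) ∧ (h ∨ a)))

m=F, a=T, g=T, n=F, h=F

  ((¬n ∧ ¬h) → g) → ((¬g ∧ g) ↔ (m ∨ n)) = True
    (¬n ∧ ¬h) → g = True
      ¬n ∧ ¬h = True
        ¬n = True
        ¬h = True
    (¬g ∧ g) ↔ (m ∨ n) = True
      ¬g ∧ g = False
        ¬g = False
      m ∨ n = False
  (m ∨ (¬h ∨ a)) ∧ ((n ∨ ¬m) ∧ (h ∨ a)) = True
    m ∨ (¬h ∨ a) = True
      ¬h ∨ a = True
        ¬h = True
    (n ∨ ¬m) ∧ (h ∨ a) = True
      n ∨ ¬m = True
        ¬m = True
      h ∨ a = True
Both conjuncts True, so the formula holds.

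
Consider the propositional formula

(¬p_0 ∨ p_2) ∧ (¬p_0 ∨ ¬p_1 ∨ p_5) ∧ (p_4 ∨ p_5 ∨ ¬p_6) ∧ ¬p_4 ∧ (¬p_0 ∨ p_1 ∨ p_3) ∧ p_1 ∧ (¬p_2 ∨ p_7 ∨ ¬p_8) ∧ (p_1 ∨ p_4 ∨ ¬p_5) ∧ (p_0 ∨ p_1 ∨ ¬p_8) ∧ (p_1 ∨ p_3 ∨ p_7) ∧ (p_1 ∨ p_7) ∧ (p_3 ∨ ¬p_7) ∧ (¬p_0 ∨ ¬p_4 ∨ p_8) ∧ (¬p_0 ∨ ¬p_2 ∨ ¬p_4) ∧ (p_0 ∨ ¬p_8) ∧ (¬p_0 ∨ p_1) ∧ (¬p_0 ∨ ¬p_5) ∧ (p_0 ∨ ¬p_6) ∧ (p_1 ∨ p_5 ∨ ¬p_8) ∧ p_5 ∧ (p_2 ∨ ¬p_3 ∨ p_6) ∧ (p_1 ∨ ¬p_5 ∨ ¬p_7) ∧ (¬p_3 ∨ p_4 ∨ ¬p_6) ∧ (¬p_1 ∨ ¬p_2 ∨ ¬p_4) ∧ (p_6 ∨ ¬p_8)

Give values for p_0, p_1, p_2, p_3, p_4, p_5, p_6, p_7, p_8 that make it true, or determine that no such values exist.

Unit clause (¬p_4) forces p_4 = False.
Unit clause (p_1) forces p_1 = True.
Unit clause (p_5) forces p_5 = True.
In (¬p_0 ∨ ¬p_5) only ¬p_0 is left, so p_0 = False.
In (p_0 ∨ ¬p_6) only ¬p_6 is left, so p_6 = False.
In (p_6 ∨ ¬p_8) only ¬p_8 is left, so p_8 = False.
Set p_2 = False.
  then (p_2 ∨ ¬p_3 ∨ p_6) forces p_3 = False.
  then (p_3 ∨ ¬p_7) forces p_7 = False.
All clauses satisfied.

p_0: False, p_1: True, p_2: False, p_3: False, p_4: False, p_5: True, p_6: False, p_7: False, p_8: False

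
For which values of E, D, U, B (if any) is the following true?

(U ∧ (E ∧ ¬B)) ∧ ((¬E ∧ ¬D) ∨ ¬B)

E: True, D: True, U: True, B: False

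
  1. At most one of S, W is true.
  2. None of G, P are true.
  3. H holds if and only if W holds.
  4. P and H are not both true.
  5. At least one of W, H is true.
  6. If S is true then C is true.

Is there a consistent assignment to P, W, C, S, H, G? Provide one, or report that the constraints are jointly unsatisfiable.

P = False, W = True, C = True, S = False, H = True, G = False

  (1) {S, W}: 1 true — at most one ✓
  (2) {G, P}: 0 true — none ✓
  (3) H=T, W=T — same ✓
  (4) P=F, H=T — not both ✓
  (5) {W, H}: 2 true — at least one ✓
  (6) S=F ⇒ C: vacuous ✓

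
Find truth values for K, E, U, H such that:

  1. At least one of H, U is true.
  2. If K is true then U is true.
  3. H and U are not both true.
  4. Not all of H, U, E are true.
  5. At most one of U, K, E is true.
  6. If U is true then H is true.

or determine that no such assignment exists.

K = False; E = True; U = False; H = True

  (1) {H, U}: 1 true — at least one ✓
  (2) K=F ⇒ U: vacuous ✓
  (3) H=T, U=F — not both ✓
  (4) {H, U, E}: 2/3 true — not all ✓
  (5) {U, K, E}: 1 true — at most one ✓
  (6) U=F ⇒ H: vacuous ✓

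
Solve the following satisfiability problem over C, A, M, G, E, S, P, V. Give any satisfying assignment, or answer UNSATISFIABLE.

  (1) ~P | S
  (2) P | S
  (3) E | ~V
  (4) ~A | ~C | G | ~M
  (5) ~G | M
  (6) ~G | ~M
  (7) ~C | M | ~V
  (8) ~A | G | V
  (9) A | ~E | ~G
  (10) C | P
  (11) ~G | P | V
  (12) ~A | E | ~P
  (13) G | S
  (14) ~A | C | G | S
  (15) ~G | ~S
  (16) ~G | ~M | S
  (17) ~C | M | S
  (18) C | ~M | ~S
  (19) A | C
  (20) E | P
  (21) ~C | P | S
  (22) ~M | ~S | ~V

C = True; A = False; M = True; G = False; E = True; S = True; P = False; V = False

Set C = True.
Set A = False.
Set M = True.
  then (~G | ~M) forces G = False.
  then (G | S) forces S = True.
  then (~M | ~S | ~V) forces V = False.
Set E = True.
Set P = False.
All clauses satisfied.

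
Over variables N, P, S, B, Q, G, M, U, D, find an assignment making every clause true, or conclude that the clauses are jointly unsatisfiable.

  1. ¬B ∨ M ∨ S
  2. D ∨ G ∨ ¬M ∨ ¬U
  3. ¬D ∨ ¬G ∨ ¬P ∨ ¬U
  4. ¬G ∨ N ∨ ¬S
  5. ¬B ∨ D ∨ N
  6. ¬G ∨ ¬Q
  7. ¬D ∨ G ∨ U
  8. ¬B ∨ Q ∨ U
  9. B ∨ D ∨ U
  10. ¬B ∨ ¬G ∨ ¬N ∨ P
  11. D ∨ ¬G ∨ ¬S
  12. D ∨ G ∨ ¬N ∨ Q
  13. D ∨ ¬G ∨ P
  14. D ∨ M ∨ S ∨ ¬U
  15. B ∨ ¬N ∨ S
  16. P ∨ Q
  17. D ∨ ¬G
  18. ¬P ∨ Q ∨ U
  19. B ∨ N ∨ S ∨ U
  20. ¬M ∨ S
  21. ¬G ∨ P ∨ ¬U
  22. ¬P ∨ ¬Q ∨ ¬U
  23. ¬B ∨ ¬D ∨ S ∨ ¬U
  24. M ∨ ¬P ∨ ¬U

Set N = True.
Set P = False.
  then (P ∨ Q) forces Q = True.
  then (¬G ∨ ¬Q) forces G = False.
Try S = False:
  (B ∨ ¬N ∨ S) forces B = True.
  (¬B ∨ M ∨ S) forces M = True.
  clause (¬M ∨ S) is falsified — backtrack.
So S = True.
Set B = True.
Set M = False.
Set U = False.
  then (¬D ∨ G ∨ U) forces D = False.
All clauses satisfied.

N = True, P = False, S = True, B = True, Q = True, G = False, M = False, U = False, D = False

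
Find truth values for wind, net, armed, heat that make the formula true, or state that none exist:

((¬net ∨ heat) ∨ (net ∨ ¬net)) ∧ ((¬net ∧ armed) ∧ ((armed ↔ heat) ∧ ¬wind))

wind: False; net: False; armed: True; heat: True

  (¬net ∨ heat) ∨ (net ∨ ¬net) = True
    ¬net ∨ heat = True
      ¬net = True
    net ∨ ¬net = True
      ¬net = True
  (¬net ∧ armed) ∧ ((armed ↔ heat) ∧ ¬wind) = True
    ¬net ∧ armed = True
      ¬net = True
    (armed ↔ heat) ∧ ¬wind = True
      armed ↔ heat = True
      ¬wind = True
Both conjuncts True, so the formula holds.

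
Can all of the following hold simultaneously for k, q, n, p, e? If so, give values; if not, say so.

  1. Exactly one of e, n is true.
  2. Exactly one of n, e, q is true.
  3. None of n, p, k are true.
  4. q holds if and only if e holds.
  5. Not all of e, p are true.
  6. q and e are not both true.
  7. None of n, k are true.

No satisfying assignment exists.

Case n = True:
  Constraint (3) is violated (n=T) — contradiction.
Case n = False:
  (1) with n=F forces e = True.
  (2) with e=T forces q = False.
  Constraint (4) is violated (q=F, e=T) — contradiction.
Both cases fail — unsatisfiable.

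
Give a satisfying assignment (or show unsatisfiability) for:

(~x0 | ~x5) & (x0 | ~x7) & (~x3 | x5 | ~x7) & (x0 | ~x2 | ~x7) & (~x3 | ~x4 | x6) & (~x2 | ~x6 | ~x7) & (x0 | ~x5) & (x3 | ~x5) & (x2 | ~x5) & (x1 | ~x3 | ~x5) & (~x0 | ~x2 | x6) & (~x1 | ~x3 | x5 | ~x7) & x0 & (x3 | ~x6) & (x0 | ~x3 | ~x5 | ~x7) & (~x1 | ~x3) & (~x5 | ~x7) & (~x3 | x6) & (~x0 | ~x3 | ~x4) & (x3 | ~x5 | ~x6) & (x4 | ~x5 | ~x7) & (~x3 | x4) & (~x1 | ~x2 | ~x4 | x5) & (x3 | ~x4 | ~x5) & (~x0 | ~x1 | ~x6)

x0 = True, x1 = True, x2 = False, x3 = False, x4 = True, x5 = False, x6 = False, x7 = True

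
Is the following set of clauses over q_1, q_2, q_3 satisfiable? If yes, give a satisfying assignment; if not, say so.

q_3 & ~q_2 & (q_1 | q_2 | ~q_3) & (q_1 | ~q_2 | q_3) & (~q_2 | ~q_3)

Unit clause (q_3) forces q_3 = True.
Unit clause (~q_2) forces q_2 = False.
In (q_1 | q_2 | ~q_3) only q_1 is left, so q_1 = True.
All clauses satisfied.

q_1=T; q_2=F; q_3=T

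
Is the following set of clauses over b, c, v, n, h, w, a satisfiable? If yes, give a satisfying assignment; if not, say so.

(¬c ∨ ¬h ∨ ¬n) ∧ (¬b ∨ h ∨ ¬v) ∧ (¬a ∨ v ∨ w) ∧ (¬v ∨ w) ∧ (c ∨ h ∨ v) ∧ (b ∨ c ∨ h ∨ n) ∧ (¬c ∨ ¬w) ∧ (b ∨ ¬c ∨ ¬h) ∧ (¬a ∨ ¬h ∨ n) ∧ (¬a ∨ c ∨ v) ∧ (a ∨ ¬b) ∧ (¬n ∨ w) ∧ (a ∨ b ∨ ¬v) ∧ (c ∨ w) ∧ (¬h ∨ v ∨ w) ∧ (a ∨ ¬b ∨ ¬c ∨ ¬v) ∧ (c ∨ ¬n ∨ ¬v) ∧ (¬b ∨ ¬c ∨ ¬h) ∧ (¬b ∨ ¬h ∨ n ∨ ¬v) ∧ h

b=F, c=F, v=F, n=F, h=T, w=T, a=F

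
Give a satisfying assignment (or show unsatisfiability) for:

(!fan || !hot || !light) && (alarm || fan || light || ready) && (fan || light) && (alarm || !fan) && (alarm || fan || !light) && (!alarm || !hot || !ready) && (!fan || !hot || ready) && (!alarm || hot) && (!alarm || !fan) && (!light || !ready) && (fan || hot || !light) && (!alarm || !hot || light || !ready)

fan=F; light=T; ready=F; alarm=T; hot=T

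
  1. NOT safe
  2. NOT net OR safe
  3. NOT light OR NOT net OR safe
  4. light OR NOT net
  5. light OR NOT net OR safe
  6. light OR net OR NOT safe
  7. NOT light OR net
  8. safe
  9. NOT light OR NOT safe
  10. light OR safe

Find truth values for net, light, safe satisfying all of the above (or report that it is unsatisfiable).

The formula is unsatisfiable.

Case safe = True:
  Clause (NOT safe) is falsified — contradiction.
Case safe = False:
  Clause (safe) is falsified — contradiction.
Both cases fail, so the formula is unsatisfiable.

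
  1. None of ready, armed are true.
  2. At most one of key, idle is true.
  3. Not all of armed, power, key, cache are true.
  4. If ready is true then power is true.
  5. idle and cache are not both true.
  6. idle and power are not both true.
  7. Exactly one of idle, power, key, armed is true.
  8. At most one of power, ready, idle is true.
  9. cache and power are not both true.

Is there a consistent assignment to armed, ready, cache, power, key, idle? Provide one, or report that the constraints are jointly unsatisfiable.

armed = False, ready = False, cache = False, power = False, key = False, idle = True

  (1) {ready, armed}: 0 true — none ✓
  (2) {key, idle}: 1 true — at most one ✓
  (3) {armed, power, key, cache}: 0/4 true — not all ✓
  (4) ready=F ⇒ power: vacuous ✓
  (5) idle=T, cache=F — not both ✓
  (6) idle=T, power=F — not both ✓
  (7) {idle, power, key, armed}: 1 true — exactly one ✓
  (8) {power, ready, idle}: 1 true — at most one ✓
  (9) cache=F, power=F — not both ✓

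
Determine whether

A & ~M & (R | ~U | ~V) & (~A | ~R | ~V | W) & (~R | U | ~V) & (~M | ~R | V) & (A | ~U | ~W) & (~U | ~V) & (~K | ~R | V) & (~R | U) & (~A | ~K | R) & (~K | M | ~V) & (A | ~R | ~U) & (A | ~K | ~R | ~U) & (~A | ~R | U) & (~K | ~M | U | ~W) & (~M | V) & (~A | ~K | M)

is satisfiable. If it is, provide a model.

W: True, V: False, M: False, A: True, U: True, R: False, K: False

Unit clause (A) forces A = True.
Unit clause (~M) forces M = False.
In (~A | ~K | M) only ~K is left, so K = False.
Set W = True.
Set V = False.
Set U = True.
Set R = False.
All clauses satisfied.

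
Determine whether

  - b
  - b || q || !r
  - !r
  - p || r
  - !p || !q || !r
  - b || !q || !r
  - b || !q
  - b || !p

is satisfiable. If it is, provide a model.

r = False; q = False; b = True; p = True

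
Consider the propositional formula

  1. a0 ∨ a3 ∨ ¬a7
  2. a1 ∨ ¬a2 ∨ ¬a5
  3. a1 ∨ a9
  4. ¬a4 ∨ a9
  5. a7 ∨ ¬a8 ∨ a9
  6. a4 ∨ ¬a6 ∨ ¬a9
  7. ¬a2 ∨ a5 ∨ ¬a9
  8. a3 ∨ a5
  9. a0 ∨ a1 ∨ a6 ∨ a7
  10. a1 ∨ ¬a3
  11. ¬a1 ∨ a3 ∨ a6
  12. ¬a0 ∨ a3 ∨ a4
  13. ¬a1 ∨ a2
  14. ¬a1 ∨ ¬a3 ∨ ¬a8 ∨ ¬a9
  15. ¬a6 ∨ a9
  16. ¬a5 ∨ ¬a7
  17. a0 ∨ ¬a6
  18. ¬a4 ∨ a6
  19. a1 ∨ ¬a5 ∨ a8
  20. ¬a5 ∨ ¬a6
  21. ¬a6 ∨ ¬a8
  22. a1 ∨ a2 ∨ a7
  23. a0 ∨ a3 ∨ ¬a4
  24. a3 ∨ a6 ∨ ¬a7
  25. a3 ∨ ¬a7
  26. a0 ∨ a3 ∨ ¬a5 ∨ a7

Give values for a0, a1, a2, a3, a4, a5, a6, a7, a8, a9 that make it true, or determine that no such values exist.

a0 = False, a1 = True, a2 = True, a3 = True, a4 = False, a5 = False, a6 = False, a7 = True, a8 = False, a9 = False

Set a0 = False.
  then (a0 ∨ ¬a6) forces a6 = False.
  then (¬a4 ∨ a6) forces a4 = False.
Set a1 = True.
  then (¬a1 ∨ a3 ∨ a6) forces a3 = True.
  then (¬a1 ∨ a2) forces a2 = True.
Set a5 = False.
  then (¬a2 ∨ a5 ∨ ¬a9) forces a9 = False.
Set a7 = True.
Set a8 = False.
All clauses satisfied.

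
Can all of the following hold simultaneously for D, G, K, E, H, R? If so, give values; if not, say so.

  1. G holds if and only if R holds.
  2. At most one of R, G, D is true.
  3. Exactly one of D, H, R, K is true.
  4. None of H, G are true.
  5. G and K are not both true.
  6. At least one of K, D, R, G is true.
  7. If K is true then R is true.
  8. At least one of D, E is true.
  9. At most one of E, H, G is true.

D = True, G = False, K = False, E = True, H = False, R = False

  (1) G=F, R=F — same ✓
  (2) {R, G, D}: 1 true — at most one ✓
  (3) {D, H, R, K}: 1 true — exactly one ✓
  (4) {H, G}: 0 true — none ✓
  (5) G=F, K=F — not both ✓
  (6) {K, D, R, G}: 1 true — at least one ✓
  (7) K=F ⇒ R: vacuous ✓
  (8) {D, E}: 2 true — at least one ✓
  (9) {E, H, G}: 1 true — at most one ✓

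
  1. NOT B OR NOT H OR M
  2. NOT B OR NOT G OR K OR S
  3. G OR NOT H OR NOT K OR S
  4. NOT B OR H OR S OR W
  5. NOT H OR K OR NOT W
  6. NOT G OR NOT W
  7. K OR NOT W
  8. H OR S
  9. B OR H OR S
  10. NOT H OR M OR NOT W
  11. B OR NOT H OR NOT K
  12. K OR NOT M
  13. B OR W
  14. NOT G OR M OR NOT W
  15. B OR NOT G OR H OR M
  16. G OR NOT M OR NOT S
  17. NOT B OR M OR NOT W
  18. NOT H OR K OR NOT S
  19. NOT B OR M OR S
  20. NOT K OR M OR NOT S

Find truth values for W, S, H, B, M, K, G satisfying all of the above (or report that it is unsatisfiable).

W=F, S=F, H=T, B=T, M=T, K=T, G=T

Set W = False.
  then (B OR W) forces B = True.
Set S = False.
  then (NOT B OR H OR S OR W) forces H = True.
  then (NOT B OR M OR S) forces M = True.
  then (K OR NOT M) forces K = True.
  then (G OR NOT H OR NOT K OR S) forces G = True.
All clauses satisfied.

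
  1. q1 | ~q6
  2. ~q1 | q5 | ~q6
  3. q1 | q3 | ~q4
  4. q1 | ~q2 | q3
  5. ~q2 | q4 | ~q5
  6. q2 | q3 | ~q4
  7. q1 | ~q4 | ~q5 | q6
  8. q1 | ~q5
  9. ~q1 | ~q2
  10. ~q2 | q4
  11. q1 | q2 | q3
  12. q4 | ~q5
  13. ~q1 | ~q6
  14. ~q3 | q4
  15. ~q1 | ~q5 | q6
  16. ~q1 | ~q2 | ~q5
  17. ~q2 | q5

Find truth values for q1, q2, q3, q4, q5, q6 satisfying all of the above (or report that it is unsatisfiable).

q1: True; q2: False; q3: False; q4: False; q5: False; q6: False

Set q1 = True.
  then (~q1 | ~q2) forces q2 = False.
  then (~q1 | ~q6) forces q6 = False.
  then (~q1 | ~q5 | q6) forces q5 = False.
Set q3 = False.
  then (q2 | q3 | ~q4) forces q4 = False.
All clauses satisfied.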